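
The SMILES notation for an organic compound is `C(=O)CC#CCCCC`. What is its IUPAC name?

oct-3-ynal

The longest carbon chain that includes the –CHO group and the multiple bond has 8 carbons, so the parent hydride is octane.
The highest-priority functional group is an aldehyde (terminal –CHO), so the name ends in -al.
The chain contains a C≡C triple bond, so the unsaturation ending is -yne.
Number the chain so that the aldehyde carbon is C-1 by definition.
This places the triple bond between C-3 and C-4.
Putting it together: oct-3-ynal.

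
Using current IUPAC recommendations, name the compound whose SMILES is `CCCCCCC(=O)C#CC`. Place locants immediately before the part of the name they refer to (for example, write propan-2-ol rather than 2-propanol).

dec-2-yn-4-one

The longest chain bearing the carbonyl and the multiple bond is 10 carbons long (decane).
The highest-priority functional group is a ketone (C=O on an internal carbon), so the name ends in -one.
The chain contains a C≡C triple bond, so the unsaturation ending is -yne.
Choose the numbering such that numbering from this end puts the carbonyl group at C-4 rather than C-7.
With this numbering: the carbonyl at C-4; the triple bond between C-2 and C-3.
Assembling the pieces gives dec-2-yn-4-one.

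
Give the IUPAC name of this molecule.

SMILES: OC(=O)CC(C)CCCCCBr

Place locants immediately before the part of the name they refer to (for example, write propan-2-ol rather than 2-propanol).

The longest chain bearing the –COOH group is 8 carbons long (octane).
The principal characteristic group is a carboxylic acid (terminal –COOH), named with the suffix -oic acid.
Number the chain so that the carboxylic acid carbon is C-1 by definition.
That gives a bromo group at C-8; a methyl group at C-3.
The substituents are ordered alphabetically, ignoring any di-/tri- multipliers.
Putting it together: 8-bromo-3-methyloctanoic acid.

8-bromo-3-methyloctanoic acid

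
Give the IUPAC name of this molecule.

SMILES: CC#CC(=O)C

Counting along the main chain through the carbonyl and the multiple bond gives 5 carbons: the parent is pentane.
The highest-priority functional group is a ketone (C=O on an internal carbon), so the name ends in -one.
There is one C≡C triple bond, indicated by the ending -yne.
Choose the numbering such that numbering from this end puts the carbonyl group at C-2 rather than C-4.
This places the carbonyl at C-2; the triple bond between C-3 and C-4.
The name is pent-3-yn-2-one.

pent-3-yn-2-one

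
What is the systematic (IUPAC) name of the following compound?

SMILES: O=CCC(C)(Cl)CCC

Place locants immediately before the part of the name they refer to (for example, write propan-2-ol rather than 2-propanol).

Counting along the main chain through the –CHO group gives 6 carbons: the parent is hexane.
The highest-priority functional group is an aldehyde (terminal –CHO), so the name ends in -al.
Number the chain so that the aldehyde carbon is C-1 by definition.
That gives a chloro group at C-3; a methyl group at C-3.
Prefixes are listed alphabetically: chloro, methyl.
Putting it together: 3-chloro-3-methylhexanal.

3-chloro-3-methylhexanal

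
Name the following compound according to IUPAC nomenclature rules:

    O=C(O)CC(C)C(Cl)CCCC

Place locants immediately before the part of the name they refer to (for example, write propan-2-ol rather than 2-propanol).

The longest chain bearing the –COOH group is 8 carbons long (octane).
The principal characteristic group is a carboxylic acid (terminal –COOH), named with the suffix -oic acid.
The numbering direction is chosen so that the carboxylic acid carbon is C-1 by definition.
With this numbering: a chloro group at C-4; a methyl group at C-3.
The substituents are ordered alphabetically, ignoring any di-/tri- multipliers.
Assembling the pieces gives 4-chloro-3-methyloctanoic acid.

4-chloro-3-methyloctanoic acid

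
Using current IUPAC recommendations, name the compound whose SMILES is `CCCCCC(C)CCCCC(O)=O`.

6-methylundecanoic acid

Counting along the main chain through the –COOH group gives 11 carbons: the parent is undecane.
A carboxylic acid (terminal –COOH) is the principal characteristic group, giving the suffix -oic acid.
Number the chain so that the carboxylic acid carbon is C-1 by definition.
With this numbering: a methyl group at C-6.
Assembling the pieces gives 6-methylundecanoic acid.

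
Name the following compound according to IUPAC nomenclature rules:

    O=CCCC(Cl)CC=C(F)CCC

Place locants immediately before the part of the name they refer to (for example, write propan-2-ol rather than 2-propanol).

4-chloro-7-fluorodec-6-enal

The longest carbon chain that includes the –CHO group and the multiple bond has 10 carbons, so the parent hydride is decane.
The principal characteristic group is an aldehyde (terminal –CHO), named with the suffix -al.
There is one C=C double bond, indicated by the ending -ene.
The numbering direction is chosen so that the aldehyde carbon is C-1 by definition.
With this numbering: the double bond between C-6 and C-7; a chloro group at C-4; a fluoro group at C-7.
Prefixes are listed alphabetically: chloro, fluoro.
The name is 4-chloro-7-fluorodec-6-enal.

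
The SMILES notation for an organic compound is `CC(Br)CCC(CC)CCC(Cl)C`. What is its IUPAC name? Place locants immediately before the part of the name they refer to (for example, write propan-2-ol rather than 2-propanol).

The longest carbon chain is 9 atoms: the parent is nonane.
Choose the numbering such that the locant sets are identical either way, so the alphabetically earlier bromo substituent takes the lower locant (2 rather than 8).
That gives a bromo group at C-2; a chloro group at C-8; an ethyl group at C-5.
Substituent prefixes are cited in alphabetical order (multiplying prefixes like di-/tri- are ignored for ordering).
Putting it together: 2-bromo-8-chloro-5-ethylnonane.

2-bromo-8-chloro-5-ethylnonane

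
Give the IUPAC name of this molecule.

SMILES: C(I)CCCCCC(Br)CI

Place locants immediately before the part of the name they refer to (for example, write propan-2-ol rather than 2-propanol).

The parent chain contains 8 carbons (octane).
The numbering direction is chosen so that the substituent locant set {1,2,8} is lower than {1,7,8} at the first point of difference.
That gives a bromo group at C-2; iodo groups at C-1 and C-8.
Substituent prefixes are cited in alphabetical order (multiplying prefixes like di-/tri- are ignored for ordering).
Assembling the pieces gives 2-bromo-1,8-diiodooctane.

2-bromo-1,8-diiodooctane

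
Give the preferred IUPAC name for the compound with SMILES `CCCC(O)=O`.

Counting along the main chain through the –COOH group gives 4 carbons: the parent is butane.
The highest-priority functional group is a carboxylic acid (terminal –COOH), so the name ends in -oic acid.
Number the chain so that the carboxylic acid carbon is C-1 by definition.
Putting it together: butanoic acid.

butanoic acid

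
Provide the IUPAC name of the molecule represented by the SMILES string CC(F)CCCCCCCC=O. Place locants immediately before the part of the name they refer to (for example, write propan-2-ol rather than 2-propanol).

9-fluorodecanal

The longest chain bearing the –CHO group is 10 carbons long (decane).
An aldehyde (terminal –CHO) is the principal characteristic group, giving the suffix -al.
Number the chain so that the aldehyde carbon is C-1 by definition.
With this numbering: a fluoro group at C-9.
The name is 9-fluorodecanal.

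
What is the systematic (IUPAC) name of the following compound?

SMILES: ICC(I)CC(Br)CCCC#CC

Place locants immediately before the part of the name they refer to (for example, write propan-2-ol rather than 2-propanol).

The longest chain bearing the multiple bond is 10 carbons long (decane).
The chain contains a C≡C triple bond, so the unsaturation ending is -yne.
Choose the numbering such that numbering from this end puts the triple bond at C-2 rather than C-8.
That gives the triple bond between C-2 and C-3; a bromo group at C-7; iodo groups at C-9 and C-10.
The substituents are ordered alphabetically, ignoring any di-/tri- multipliers.
Assembling the pieces gives 7-bromo-9,10-diiododec-2-yne.

7-bromo-9,10-diiododec-2-yne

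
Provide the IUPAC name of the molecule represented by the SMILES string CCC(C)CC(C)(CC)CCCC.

The longest carbon chain is 9 atoms: the parent is nonane.
Number the chain so that the substituent locant set {3,5,5} is lower than {5,5,7} at the first point of difference.
That gives an ethyl group at C-5; methyl groups at C-3 and C-5.
Prefixes are listed alphabetically: ethyl, methyl.
The name is 5-ethyl-3,5-dimethylnonane.

5-ethyl-3,5-dimethylnonane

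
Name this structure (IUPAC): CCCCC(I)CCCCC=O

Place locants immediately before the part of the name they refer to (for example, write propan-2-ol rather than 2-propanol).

6-iododecanal

Counting along the main chain through the –CHO group gives 10 carbons: the parent is decane.
An aldehyde (terminal –CHO) is the principal characteristic group, giving the suffix -al.
Choose the numbering such that the aldehyde carbon is C-1 by definition.
With this numbering: an iodo group at C-6.
Putting it together: 6-iododecanal.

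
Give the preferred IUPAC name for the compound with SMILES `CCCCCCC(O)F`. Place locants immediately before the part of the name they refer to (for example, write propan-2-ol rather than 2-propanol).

The longest chain bearing the –OH group is 7 carbons long (heptane).
An alcohol (–OH) is the principal characteristic group, giving the suffix -ol.
The numbering direction is chosen so that numbering from this end puts the hydroxyl group at C-1 rather than C-7.
With this numbering: the hydroxyl at C-1; a fluoro group at C-1.
Putting it together: 1-fluoroheptan-1-ol.

1-fluoroheptan-1-ol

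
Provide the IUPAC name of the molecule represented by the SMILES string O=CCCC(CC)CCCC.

The longest carbon chain that includes the –CHO group has 8 carbons, so the parent hydride is octane.
The highest-priority functional group is an aldehyde (terminal –CHO), so the name ends in -al.
Choose the numbering such that the aldehyde carbon is C-1 by definition.
With this numbering: an ethyl group at C-4.
Putting it together: 4-ethyloctanal.

4-ethyloctanal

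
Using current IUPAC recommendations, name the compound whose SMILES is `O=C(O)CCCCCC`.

The longest chain bearing the –COOH group is 7 carbons long (heptane).
The highest-priority functional group is a carboxylic acid (terminal –COOH), so the name ends in -oic acid.
Choose the numbering such that the carboxylic acid carbon is C-1 by definition.
Putting it together: heptanoic acid.

heptanoic acid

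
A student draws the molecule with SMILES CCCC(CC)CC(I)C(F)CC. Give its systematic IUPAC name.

The longest continuous carbon chain has 9 atoms, so the parent hydride is nonane.
The numbering direction is chosen so that the substituent locant set {3,4,6} is lower than {4,6,7} at the first point of difference.
That gives an ethyl group at C-6; a fluoro group at C-3; an iodo group at C-4.
Substituent prefixes are cited in alphabetical order (multiplying prefixes like di-/tri- are ignored for ordering).
Putting it together: 6-ethyl-3-fluoro-4-iodononane.

6-ethyl-3-fluoro-4-iodononane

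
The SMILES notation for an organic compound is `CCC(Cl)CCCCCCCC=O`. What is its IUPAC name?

The longest chain bearing the –CHO group is 11 carbons long (undecane).
The highest-priority functional group is an aldehyde (terminal –CHO), so the name ends in -al.
Choose the numbering such that the aldehyde carbon is C-1 by definition.
With this numbering: a chloro group at C-9.
The name is 9-chloroundecanal.

9-chloroundecanal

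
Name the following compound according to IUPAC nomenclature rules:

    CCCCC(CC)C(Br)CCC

4-bromo-5-ethylnonane

The parent chain contains 9 carbons (nonane).
Choose the numbering such that the substituent locant set {4,5} is lower than {5,6} at the first point of difference.
This places a bromo group at C-4; an ethyl group at C-5.
Prefixes are listed alphabetically: bromo, ethyl.
Assembling the pieces gives 4-bromo-5-ethylnonane.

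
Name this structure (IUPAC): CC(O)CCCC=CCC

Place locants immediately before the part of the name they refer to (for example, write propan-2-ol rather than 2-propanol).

The longest chain bearing the –OH group and the multiple bond is 9 carbons long (nonane).
The principal characteristic group is an alcohol (–OH), named with the suffix -ol.
The chain contains a C=C double bond, so the unsaturation ending is -ene.
Choose the numbering such that numbering from this end puts the hydroxyl group at C-2 rather than C-8.
This places the hydroxyl at C-2; the double bond between C-6 and C-7.
The name is non-6-en-2-ol.

non-6-en-2-ol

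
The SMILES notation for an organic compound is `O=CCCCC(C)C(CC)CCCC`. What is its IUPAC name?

The longest carbon chain that includes the –CHO group has 10 carbons, so the parent hydride is decane.
An aldehyde (terminal –CHO) is the principal characteristic group, giving the suffix -al.
Choose the numbering such that the aldehyde carbon is C-1 by definition.
That gives an ethyl group at C-6; a methyl group at C-5.
Prefixes are listed alphabetically: ethyl, methyl.
The name is 6-ethyl-5-methyldecanal.

6-ethyl-5-methyldecanal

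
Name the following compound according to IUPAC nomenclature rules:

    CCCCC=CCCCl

Counting along the main chain through the multiple bond gives 8 carbons: the parent is octane.
There is one C=C double bond, indicated by the ending -ene.
The numbering direction is chosen so that numbering from this end puts the double bond at C-3 rather than C-5.
This places the double bond between C-3 and C-4; a chloro group at C-1.
The name is 1-chlorooct-3-ene.

1-chlorooct-3-ene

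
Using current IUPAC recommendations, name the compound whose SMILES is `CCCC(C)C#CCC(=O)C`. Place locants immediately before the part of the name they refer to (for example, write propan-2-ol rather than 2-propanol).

The longest carbon chain that includes the carbonyl and the multiple bond has 9 carbons, so the parent hydride is nonane.
The principal characteristic group is a ketone (C=O on an internal carbon), named with the suffix -one.
There is one C≡C triple bond, indicated by the ending -yne.
Number the chain so that numbering from this end puts the carbonyl group at C-2 rather than C-8.
This places the carbonyl at C-2; the triple bond between C-4 and C-5; a methyl group at C-6.
Assembling the pieces gives 6-methylnon-4-yn-2-one.

6-methylnon-4-yn-2-one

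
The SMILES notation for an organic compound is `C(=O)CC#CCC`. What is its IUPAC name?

hex-3-ynal

Counting along the main chain through the –CHO group and the multiple bond gives 6 carbons: the parent is hexane.
The highest-priority functional group is an aldehyde (terminal –CHO), so the name ends in -al.
There is one C≡C triple bond, indicated by the ending -yne.
Choose the numbering such that the aldehyde carbon is C-1 by definition.
With this numbering: the triple bond between C-3 and C-4.
Putting it together: hex-3-ynal.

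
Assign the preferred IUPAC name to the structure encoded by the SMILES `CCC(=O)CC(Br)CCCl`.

The longest carbon chain that includes the carbonyl has 7 carbons, so the parent hydride is heptane.
The principal characteristic group is a ketone (C=O on an internal carbon), named with the suffix -one.
Choose the numbering such that numbering from this end puts the carbonyl group at C-3 rather than C-5.
With this numbering: the carbonyl at C-3; a bromo group at C-5; a chloro group at C-7.
Substituent prefixes are cited in alphabetical order (multiplying prefixes like di-/tri- are ignored for ordering).
The name is 5-bromo-7-chloroheptan-3-one.

5-bromo-7-chloroheptan-3-one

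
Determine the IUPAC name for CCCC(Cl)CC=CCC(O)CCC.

9-chlorododec-6-en-4-ol

The longest carbon chain that includes the –OH group and the multiple bond has 12 carbons, so the parent hydride is dodecane.
An alcohol (–OH) is the principal characteristic group, giving the suffix -ol.
There is one C=C double bond, indicated by the ending -ene.
Number the chain so that numbering from this end puts the hydroxyl group at C-4 rather than C-9.
That gives the hydroxyl at C-4; the double bond between C-6 and C-7; a chloro group at C-9.
The name is 9-chlorododec-6-en-4-ol.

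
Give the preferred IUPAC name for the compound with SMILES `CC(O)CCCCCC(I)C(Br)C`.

9-bromo-8-iododecan-2-ol

The longest carbon chain that includes the –OH group has 10 carbons, so the parent hydride is decane.
An alcohol (–OH) is the principal characteristic group, giving the suffix -ol.
Number the chain so that numbering from this end puts the hydroxyl group at C-2 rather than C-9.
With this numbering: the hydroxyl at C-2; a bromo group at C-9; an iodo group at C-8.
Prefixes are listed alphabetically: bromo, iodo.
Putting it together: 9-bromo-8-iododecan-2-ol.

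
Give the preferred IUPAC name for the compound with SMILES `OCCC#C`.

but-3-yn-1-ol

Counting along the main chain through the –OH group and the multiple bond gives 4 carbons: the parent is butane.
An alcohol (–OH) is the principal characteristic group, giving the suffix -ol.
The chain contains a C≡C triple bond, so the unsaturation ending is -yne.
The numbering direction is chosen so that numbering from this end puts the hydroxyl group at C-1 rather than C-4.
With this numbering: the hydroxyl at C-1; the triple bond between C-3 and C-4.
The name is but-3-yn-1-ol.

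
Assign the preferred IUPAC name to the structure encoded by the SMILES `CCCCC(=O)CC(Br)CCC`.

The longest chain bearing the carbonyl is 10 carbons long (decane).
The principal characteristic group is a ketone (C=O on an internal carbon), named with the suffix -one.
The numbering direction is chosen so that numbering from this end puts the carbonyl group at C-5 rather than C-6.
That gives the carbonyl at C-5; a bromo group at C-7.
Putting it together: 7-bromodecan-5-one.

7-bromodecan-5-one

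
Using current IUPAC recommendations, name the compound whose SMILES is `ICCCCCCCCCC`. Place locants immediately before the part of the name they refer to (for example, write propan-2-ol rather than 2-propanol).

1-iododecane

The parent chain contains 10 carbons (decane).
The numbering direction is chosen so that the substituent locant set {1} is lower than {10} at the first point of difference.
With this numbering: an iodo group at C-1.
Putting it together: 1-iododecane.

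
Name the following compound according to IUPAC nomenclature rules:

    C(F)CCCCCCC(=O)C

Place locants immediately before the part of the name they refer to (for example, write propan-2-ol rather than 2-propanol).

The longest chain bearing the carbonyl is 9 carbons long (nonane).
The highest-priority functional group is a ketone (C=O on an internal carbon), so the name ends in -one.
Number the chain so that numbering from this end puts the carbonyl group at C-2 rather than C-8.
With this numbering: the carbonyl at C-2; a fluoro group at C-9.
Putting it together: 9-fluorononan-2-one.

9-fluorononan-2-one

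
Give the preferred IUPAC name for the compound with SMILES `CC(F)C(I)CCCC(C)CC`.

2-fluoro-3-iodo-7-methylnonane

The longest continuous carbon chain has 9 atoms, so the parent hydride is nonane.
The numbering direction is chosen so that the substituent locant set {2,3,7} is lower than {3,7,8} at the first point of difference.
This places a fluoro group at C-2; an iodo group at C-3; a methyl group at C-7.
The substituents are ordered alphabetically, ignoring any di-/tri- multipliers.
The name is 2-fluoro-3-iodo-7-methylnonane.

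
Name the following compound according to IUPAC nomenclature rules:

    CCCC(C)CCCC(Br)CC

The longest carbon chain is 10 atoms: the parent is decane.
The numbering direction is chosen so that the substituent locant set {3,7} is lower than {4,8} at the first point of difference.
With this numbering: a bromo group at C-3; a methyl group at C-7.
Substituent prefixes are cited in alphabetical order (multiplying prefixes like di-/tri- are ignored for ordering).
The name is 3-bromo-7-methyldecane.

3-bromo-7-methyldecane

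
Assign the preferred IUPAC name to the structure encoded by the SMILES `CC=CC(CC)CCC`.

4-ethylhept-2-ene

The longest carbon chain that includes the multiple bond has 7 carbons, so the parent hydride is heptane.
The chain contains a C=C double bond, so the unsaturation ending is -ene.
The numbering direction is chosen so that numbering from this end puts the double bond at C-2 rather than C-5.
This places the double bond between C-2 and C-3; an ethyl group at C-4.
Assembling the pieces gives 4-ethylhept-2-ene.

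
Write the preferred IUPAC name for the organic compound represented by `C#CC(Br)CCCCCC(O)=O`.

7-bromonon-8-ynoic acid

The longest carbon chain that includes the –COOH group and the multiple bond has 9 carbons, so the parent hydride is nonane.
The principal characteristic group is a carboxylic acid (terminal –COOH), named with the suffix -oic acid.
The chain contains a C≡C triple bond, so the unsaturation ending is -yne.
Choose the numbering such that the carboxylic acid carbon is C-1 by definition.
That gives the triple bond between C-8 and C-9; a bromo group at C-7.
The name is 7-bromonon-8-ynoic acid.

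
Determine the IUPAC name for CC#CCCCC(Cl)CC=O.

3-chloronon-7-ynal

The longest chain bearing the –CHO group and the multiple bond is 9 carbons long (nonane).
The highest-priority functional group is an aldehyde (terminal –CHO), so the name ends in -al.
A C≡C triple bond in the chain gives the infix -yne-.
The numbering direction is chosen so that the aldehyde carbon is C-1 by definition.
With this numbering: the triple bond between C-7 and C-8; a chloro group at C-3.
Putting it together: 3-chloronon-7-ynal.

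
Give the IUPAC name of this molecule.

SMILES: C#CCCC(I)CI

5,6-diiodohex-1-yne

The longest chain bearing the multiple bond is 6 carbons long (hexane).
A C≡C triple bond in the chain gives the infix -yne-.
Choose the numbering such that numbering from this end puts the triple bond at C-1 rather than C-5.
With this numbering: the triple bond between C-1 and C-2; iodo groups at C-5 and C-6.
The name is 5,6-diiodohex-1-yne.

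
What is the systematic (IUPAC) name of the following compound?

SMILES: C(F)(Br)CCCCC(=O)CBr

1,7-dibromo-7-fluoroheptan-2-one

Counting along the main chain through the carbonyl gives 7 carbons: the parent is heptane.
The highest-priority functional group is a ketone (C=O on an internal carbon), so the name ends in -one.
Number the chain so that numbering from this end puts the carbonyl group at C-2 rather than C-6.
This places the carbonyl at C-2; bromo groups at C-1 and C-7; a fluoro group at C-7.
Substituent prefixes are cited in alphabetical order (multiplying prefixes like di-/tri- are ignored for ordering).
Putting it together: 1,7-dibromo-7-fluoroheptan-2-one.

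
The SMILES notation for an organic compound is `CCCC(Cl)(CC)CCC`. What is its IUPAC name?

The parent chain contains 7 carbons (heptane).
The molecule is symmetric, so either numbering direction gives the same locants.
With this numbering: a chloro group at C-4; an ethyl group at C-4.
Prefixes are listed alphabetically: chloro, ethyl.
Putting it together: 4-chloro-4-ethylheptane.

4-chloro-4-ethylheptane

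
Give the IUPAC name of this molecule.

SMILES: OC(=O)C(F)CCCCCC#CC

The longest chain bearing the –COOH group and the multiple bond is 10 carbons long (decane).
The principal characteristic group is a carboxylic acid (terminal –COOH), named with the suffix -oic acid.
There is one C≡C triple bond, indicated by the ending -yne.
Number the chain so that the carboxylic acid carbon is C-1 by definition.
This places the triple bond between C-8 and C-9; a fluoro group at C-2.
The name is 2-fluorodec-8-ynoic acid.

2-fluorodec-8-ynoic acid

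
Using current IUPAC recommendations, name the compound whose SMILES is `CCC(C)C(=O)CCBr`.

1-bromo-4-methylhexan-3-one

The longest chain bearing the carbonyl is 6 carbons long (hexane).
A ketone (C=O on an internal carbon) is the principal characteristic group, giving the suffix -one.
Number the chain so that numbering from this end puts the carbonyl group at C-3 rather than C-4.
This places the carbonyl at C-3; a bromo group at C-1; a methyl group at C-4.
Substituent prefixes are cited in alphabetical order (multiplying prefixes like di-/tri- are ignored for ordering).
Assembling the pieces gives 1-bromo-4-methylhexan-3-one.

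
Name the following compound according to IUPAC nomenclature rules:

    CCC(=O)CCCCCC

Counting along the main chain through the carbonyl gives 9 carbons: the parent is nonane.
The principal characteristic group is a ketone (C=O on an internal carbon), named with the suffix -one.
Number the chain so that numbering from this end puts the carbonyl group at C-3 rather than C-7.
This places the carbonyl at C-3.
The name is nonan-3-one.

nonan-3-one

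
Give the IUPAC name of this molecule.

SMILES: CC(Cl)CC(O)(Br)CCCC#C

The longest carbon chain that includes the –OH group and the multiple bond has 9 carbons, so the parent hydride is nonane.
The principal characteristic group is an alcohol (–OH), named with the suffix -ol.
A C≡C triple bond in the chain gives the infix -yne-.
The numbering direction is chosen so that numbering from this end puts the hydroxyl group at C-4 rather than C-6.
This places the hydroxyl at C-4; the triple bond between C-8 and C-9; a bromo group at C-4; a chloro group at C-2.
Substituent prefixes are cited in alphabetical order (multiplying prefixes like di-/tri- are ignored for ordering).
Assembling the pieces gives 4-bromo-2-chloronon-8-yn-4-ol.

4-bromo-2-chloronon-8-yn-4-ol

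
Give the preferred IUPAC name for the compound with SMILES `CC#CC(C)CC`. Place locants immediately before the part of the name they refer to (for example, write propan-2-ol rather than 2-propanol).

4-methylhex-2-yne

The longest chain bearing the multiple bond is 6 carbons long (hexane).
There is one C≡C triple bond, indicated by the ending -yne.
Choose the numbering such that numbering from this end puts the triple bond at C-2 rather than C-4.
That gives the triple bond between C-2 and C-3; a methyl group at C-4.
Assembling the pieces gives 4-methylhex-2-yne.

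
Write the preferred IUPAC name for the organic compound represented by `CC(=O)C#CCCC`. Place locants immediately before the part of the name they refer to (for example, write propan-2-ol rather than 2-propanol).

hept-3-yn-2-one

The longest chain bearing the carbonyl and the multiple bond is 7 carbons long (heptane).
A ketone (C=O on an internal carbon) is the principal characteristic group, giving the suffix -one.
A C≡C triple bond in the chain gives the infix -yne-.
The numbering direction is chosen so that numbering from this end puts the carbonyl group at C-2 rather than C-6.
That gives the carbonyl at C-2; the triple bond between C-3 and C-4.
Putting it together: hept-3-yn-2-one.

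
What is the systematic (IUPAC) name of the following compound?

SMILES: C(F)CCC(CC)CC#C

4-ethyl-7-fluorohept-1-yne

Counting along the main chain through the multiple bond gives 7 carbons: the parent is heptane.
A C≡C triple bond in the chain gives the infix -yne-.
Number the chain so that numbering from this end puts the triple bond at C-1 rather than C-6.
With this numbering: the triple bond between C-1 and C-2; an ethyl group at C-4; a fluoro group at C-7.
Prefixes are listed alphabetically: ethyl, fluoro.
The name is 4-ethyl-7-fluorohept-1-yne.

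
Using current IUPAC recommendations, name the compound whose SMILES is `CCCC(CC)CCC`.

4-ethylheptane

The parent chain contains 7 carbons (heptane).
The molecule is symmetric, so either numbering direction gives the same locants.
With this numbering: an ethyl group at C-4.
Putting it together: 4-ethylheptane.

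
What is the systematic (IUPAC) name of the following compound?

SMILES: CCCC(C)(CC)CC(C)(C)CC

5-ethyl-3,3,5-trimethyloctane

The longest continuous carbon chain has 8 atoms, so the parent hydride is octane.
The numbering direction is chosen so that the substituent locant set {3,3,5,5} is lower than {4,4,6,6} at the first point of difference.
With this numbering: an ethyl group at C-5; methyl groups at C-3 (×2) and C-5.
Substituent prefixes are cited in alphabetical order (multiplying prefixes like di-/tri- are ignored for ordering).
The name is 5-ethyl-3,3,5-trimethyloctane.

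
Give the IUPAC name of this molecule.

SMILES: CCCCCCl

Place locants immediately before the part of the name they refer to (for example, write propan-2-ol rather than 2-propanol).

The longest continuous carbon chain has 5 atoms, so the parent hydride is pentane.
The numbering direction is chosen so that the substituent locant set {1} is lower than {5} at the first point of difference.
That gives a chloro group at C-1.
Putting it together: 1-chloropentane.

1-chloropentane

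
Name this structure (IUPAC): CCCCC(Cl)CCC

The parent chain contains 8 carbons (octane).
Choose the numbering such that the substituent locant set {4} is lower than {5} at the first point of difference.
With this numbering: a chloro group at C-4.
Putting it together: 4-chlorooctane.

4-chlorooctane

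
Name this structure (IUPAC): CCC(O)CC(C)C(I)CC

The longest chain bearing the –OH group is 8 carbons long (octane).
The principal characteristic group is an alcohol (–OH), named with the suffix -ol.
Choose the numbering such that numbering from this end puts the hydroxyl group at C-3 rather than C-6.
This places the hydroxyl at C-3; an iodo group at C-6; a methyl group at C-5.
The substituents are ordered alphabetically, ignoring any di-/tri- multipliers.
Assembling the pieces gives 6-iodo-5-methyloctan-3-ol.

6-iodo-5-methyloctan-3-ol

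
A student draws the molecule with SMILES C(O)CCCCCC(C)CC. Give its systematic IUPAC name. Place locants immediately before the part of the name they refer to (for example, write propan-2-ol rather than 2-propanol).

The longest carbon chain that includes the –OH group has 9 carbons, so the parent hydride is nonane.
The highest-priority functional group is an alcohol (–OH), so the name ends in -ol.
Number the chain so that numbering from this end puts the hydroxyl group at C-1 rather than C-9.
This places the hydroxyl at C-1; a methyl group at C-7.
The name is 7-methylnonan-1-ol.

7-methylnonan-1-ol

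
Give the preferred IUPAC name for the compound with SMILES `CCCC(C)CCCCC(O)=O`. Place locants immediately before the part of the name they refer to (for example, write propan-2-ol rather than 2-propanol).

Counting along the main chain through the –COOH group gives 9 carbons: the parent is nonane.
A carboxylic acid (terminal –COOH) is the principal characteristic group, giving the suffix -oic acid.
The numbering direction is chosen so that the carboxylic acid carbon is C-1 by definition.
With this numbering: a methyl group at C-6.
The name is 6-methylnonanoic acid.

6-methylnonanoic acid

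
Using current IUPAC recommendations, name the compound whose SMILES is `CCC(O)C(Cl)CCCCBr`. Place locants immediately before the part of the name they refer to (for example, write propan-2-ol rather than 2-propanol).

The longest chain bearing the –OH group is 8 carbons long (octane).
The highest-priority functional group is an alcohol (–OH), so the name ends in -ol.
Number the chain so that numbering from this end puts the hydroxyl group at C-3 rather than C-6.
That gives the hydroxyl at C-3; a bromo group at C-8; a chloro group at C-4.
The substituents are ordered alphabetically, ignoring any di-/tri- multipliers.
The name is 8-bromo-4-chlorooctan-3-ol.

8-bromo-4-chlorooctan-3-ol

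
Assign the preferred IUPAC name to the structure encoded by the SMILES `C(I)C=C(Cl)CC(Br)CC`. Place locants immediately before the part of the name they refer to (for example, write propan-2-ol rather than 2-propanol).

Counting along the main chain through the multiple bond gives 7 carbons: the parent is heptane.
There is one C=C double bond, indicated by the ending -ene.
The numbering direction is chosen so that numbering from this end puts the double bond at C-2 rather than C-5.
That gives the double bond between C-2 and C-3; a bromo group at C-5; a chloro group at C-3; an iodo group at C-1.
The substituents are ordered alphabetically, ignoring any di-/tri- multipliers.
Assembling the pieces gives 5-bromo-3-chloro-1-iodohept-2-ene.

5-bromo-3-chloro-1-iodohept-2-ene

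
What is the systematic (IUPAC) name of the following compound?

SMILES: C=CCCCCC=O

hept-6-enal

The longest carbon chain that includes the –CHO group and the multiple bond has 7 carbons, so the parent hydride is heptane.
The principal characteristic group is an aldehyde (terminal –CHO), named with the suffix -al.
There is one C=C double bond, indicated by the ending -ene.
Choose the numbering such that the aldehyde carbon is C-1 by definition.
This places the double bond between C-6 and C-7.
Putting it together: hept-6-enal.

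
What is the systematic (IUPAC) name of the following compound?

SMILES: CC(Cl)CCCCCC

2-chlorooctane

The parent chain contains 8 carbons (octane).
Choose the numbering such that the substituent locant set {2} is lower than {7} at the first point of difference.
With this numbering: a chloro group at C-2.
Assembling the pieces gives 2-chlorooctane.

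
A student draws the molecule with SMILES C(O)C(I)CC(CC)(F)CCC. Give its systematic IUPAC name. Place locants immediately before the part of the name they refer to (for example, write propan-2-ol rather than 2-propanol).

4-ethyl-4-fluoro-2-iodoheptan-1-ol

The longest carbon chain that includes the –OH group has 7 carbons, so the parent hydride is heptane.
The highest-priority functional group is an alcohol (–OH), so the name ends in -ol.
Number the chain so that numbering from this end puts the hydroxyl group at C-1 rather than C-7.
With this numbering: the hydroxyl at C-1; an ethyl group at C-4; a fluoro group at C-4; an iodo group at C-2.
The substituents are ordered alphabetically, ignoring any di-/tri- multipliers.
Assembling the pieces gives 4-ethyl-4-fluoro-2-iodoheptan-1-ol.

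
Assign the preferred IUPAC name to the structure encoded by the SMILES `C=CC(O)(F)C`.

Counting along the main chain through the –OH group and the multiple bond gives 4 carbons: the parent is butane.
The highest-priority functional group is an alcohol (–OH), so the name ends in -ol.
A C=C double bond in the chain gives the infix -ene-.
Choose the numbering such that numbering from this end puts the hydroxyl group at C-2 rather than C-3.
With this numbering: the hydroxyl at C-2; the double bond between C-3 and C-4; a fluoro group at C-2.
The name is 2-fluorobut-3-en-2-ol.

2-fluorobut-3-en-2-ol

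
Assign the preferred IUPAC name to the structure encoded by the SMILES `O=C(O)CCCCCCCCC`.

decanoic acid

The longest carbon chain that includes the –COOH group has 10 carbons, so the parent hydride is decane.
The highest-priority functional group is a carboxylic acid (terminal –COOH), so the name ends in -oic acid.
Choose the numbering such that the carboxylic acid carbon is C-1 by definition.
Putting it together: decanoic acid.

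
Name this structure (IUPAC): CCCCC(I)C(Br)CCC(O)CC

6-bromo-7-iodoundecan-3-ol

The longest carbon chain that includes the –OH group has 11 carbons, so the parent hydride is undecane.
The highest-priority functional group is an alcohol (–OH), so the name ends in -ol.
Choose the numbering such that numbering from this end puts the hydroxyl group at C-3 rather than C-9.
That gives the hydroxyl at C-3; a bromo group at C-6; an iodo group at C-7.
Substituent prefixes are cited in alphabetical order (multiplying prefixes like di-/tri- are ignored for ordering).
Putting it together: 6-bromo-7-iodoundecan-3-ol.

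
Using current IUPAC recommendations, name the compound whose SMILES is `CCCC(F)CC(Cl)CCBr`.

The parent chain contains 8 carbons (octane).
Choose the numbering such that the substituent locant set {1,3,5} is lower than {4,6,8} at the first point of difference.
That gives a bromo group at C-1; a chloro group at C-3; a fluoro group at C-5.
The substituents are ordered alphabetically, ignoring any di-/tri- multipliers.
The name is 1-bromo-3-chloro-5-fluorooctane.

1-bromo-3-chloro-5-fluorooctane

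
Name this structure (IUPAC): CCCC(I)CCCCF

1-fluoro-5-iodooctane

The parent chain contains 8 carbons (octane).
Number the chain so that the substituent locant set {1,5} is lower than {4,8} at the first point of difference.
This places a fluoro group at C-1; an iodo group at C-5.
Prefixes are listed alphabetically: fluoro, iodo.
Putting it together: 1-fluoro-5-iodooctane.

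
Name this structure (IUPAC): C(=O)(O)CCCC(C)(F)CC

5-fluoro-5-methylheptanoic acid

The longest carbon chain that includes the –COOH group has 7 carbons, so the parent hydride is heptane.
The principal characteristic group is a carboxylic acid (terminal –COOH), named with the suffix -oic acid.
Choose the numbering such that the carboxylic acid carbon is C-1 by definition.
This places a fluoro group at C-5; a methyl group at C-5.
The substituents are ordered alphabetically, ignoring any di-/tri- multipliers.
Putting it together: 5-fluoro-5-methylheptanoic acid.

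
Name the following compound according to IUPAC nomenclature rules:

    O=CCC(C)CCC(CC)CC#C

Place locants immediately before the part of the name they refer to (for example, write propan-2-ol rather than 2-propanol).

The longest chain bearing the –CHO group and the multiple bond is 9 carbons long (nonane).
The principal characteristic group is an aldehyde (terminal –CHO), named with the suffix -al.
A C≡C triple bond in the chain gives the infix -yne-.
The numbering direction is chosen so that the aldehyde carbon is C-1 by definition.
That gives the triple bond between C-8 and C-9; an ethyl group at C-6; a methyl group at C-3.
Substituent prefixes are cited in alphabetical order (multiplying prefixes like di-/tri- are ignored for ordering).
Assembling the pieces gives 6-ethyl-3-methylnon-8-ynal.

6-ethyl-3-methylnon-8-ynal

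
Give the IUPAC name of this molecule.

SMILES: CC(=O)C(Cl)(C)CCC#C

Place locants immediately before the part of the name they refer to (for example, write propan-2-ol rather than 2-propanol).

3-chloro-3-methylhept-6-yn-2-one

Counting along the main chain through the carbonyl and the multiple bond gives 7 carbons: the parent is heptane.
A ketone (C=O on an internal carbon) is the principal characteristic group, giving the suffix -one.
There is one C≡C triple bond, indicated by the ending -yne.
The numbering direction is chosen so that numbering from this end puts the carbonyl group at C-2 rather than C-6.
With this numbering: the carbonyl at C-2; the triple bond between C-6 and C-7; a chloro group at C-3; a methyl group at C-3.
Substituent prefixes are cited in alphabetical order (multiplying prefixes like di-/tri- are ignored for ordering).
The name is 3-chloro-3-methylhept-6-yn-2-one.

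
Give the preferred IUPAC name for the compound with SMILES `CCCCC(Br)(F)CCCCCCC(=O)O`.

The longest chain bearing the –COOH group is 12 carbons long (dodecane).
A carboxylic acid (terminal –COOH) is the principal characteristic group, giving the suffix -oic acid.
Choose the numbering such that the carboxylic acid carbon is C-1 by definition.
With this numbering: a bromo group at C-8; a fluoro group at C-8.
The substituents are ordered alphabetically, ignoring any di-/tri- multipliers.
Putting it together: 8-bromo-8-fluorododecanoic acid.

8-bromo-8-fluorododecanoic acid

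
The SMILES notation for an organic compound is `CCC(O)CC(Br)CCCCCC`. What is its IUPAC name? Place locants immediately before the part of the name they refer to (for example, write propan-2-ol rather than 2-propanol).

The longest carbon chain that includes the –OH group has 11 carbons, so the parent hydride is undecane.
The highest-priority functional group is an alcohol (–OH), so the name ends in -ol.
Choose the numbering such that numbering from this end puts the hydroxyl group at C-3 rather than C-9.
This places the hydroxyl at C-3; a bromo group at C-5.
The name is 5-bromoundecan-3-ol.

5-bromoundecan-3-ol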